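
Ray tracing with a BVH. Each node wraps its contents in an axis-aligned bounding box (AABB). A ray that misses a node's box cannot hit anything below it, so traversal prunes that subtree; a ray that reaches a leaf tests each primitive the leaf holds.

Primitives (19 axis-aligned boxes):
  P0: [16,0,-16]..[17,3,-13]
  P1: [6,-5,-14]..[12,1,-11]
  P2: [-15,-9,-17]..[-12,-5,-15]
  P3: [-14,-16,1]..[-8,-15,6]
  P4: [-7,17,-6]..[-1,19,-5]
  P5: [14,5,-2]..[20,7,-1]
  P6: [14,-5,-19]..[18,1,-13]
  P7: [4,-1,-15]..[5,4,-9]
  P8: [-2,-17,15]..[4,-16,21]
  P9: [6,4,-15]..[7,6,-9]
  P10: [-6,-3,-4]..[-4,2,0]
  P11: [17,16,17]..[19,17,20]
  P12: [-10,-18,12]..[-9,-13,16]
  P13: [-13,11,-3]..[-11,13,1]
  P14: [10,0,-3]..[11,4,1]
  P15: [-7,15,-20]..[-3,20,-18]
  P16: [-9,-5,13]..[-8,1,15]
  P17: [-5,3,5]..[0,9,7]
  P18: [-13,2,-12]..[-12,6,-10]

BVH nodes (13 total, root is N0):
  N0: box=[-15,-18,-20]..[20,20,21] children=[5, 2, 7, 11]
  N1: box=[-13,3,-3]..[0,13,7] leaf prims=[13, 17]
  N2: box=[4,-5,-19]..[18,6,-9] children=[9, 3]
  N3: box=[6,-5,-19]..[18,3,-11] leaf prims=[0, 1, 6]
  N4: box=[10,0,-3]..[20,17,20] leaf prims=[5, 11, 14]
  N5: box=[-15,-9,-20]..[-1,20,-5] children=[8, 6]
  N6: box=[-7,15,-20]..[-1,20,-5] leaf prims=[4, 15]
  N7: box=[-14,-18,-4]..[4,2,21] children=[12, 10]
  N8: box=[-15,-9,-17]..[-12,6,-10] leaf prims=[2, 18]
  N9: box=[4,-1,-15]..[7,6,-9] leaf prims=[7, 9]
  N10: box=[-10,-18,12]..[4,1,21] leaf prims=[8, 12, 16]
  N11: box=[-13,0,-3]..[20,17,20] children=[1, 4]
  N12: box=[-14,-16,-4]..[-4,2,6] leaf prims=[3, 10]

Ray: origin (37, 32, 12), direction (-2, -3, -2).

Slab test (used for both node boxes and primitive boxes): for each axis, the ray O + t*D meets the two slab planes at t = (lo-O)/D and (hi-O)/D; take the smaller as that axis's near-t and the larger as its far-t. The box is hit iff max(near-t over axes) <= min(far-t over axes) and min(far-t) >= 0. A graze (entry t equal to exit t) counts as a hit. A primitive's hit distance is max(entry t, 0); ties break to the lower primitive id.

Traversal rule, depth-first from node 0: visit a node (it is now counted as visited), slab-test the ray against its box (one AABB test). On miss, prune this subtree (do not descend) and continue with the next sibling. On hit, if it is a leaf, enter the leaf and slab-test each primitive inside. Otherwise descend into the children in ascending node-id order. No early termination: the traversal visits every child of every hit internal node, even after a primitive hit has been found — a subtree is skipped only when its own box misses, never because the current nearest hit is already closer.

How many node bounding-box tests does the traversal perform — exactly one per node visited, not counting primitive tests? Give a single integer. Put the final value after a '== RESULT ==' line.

Walk:
N0 x:[17/2,26] y:[4,50/3] z:[-9/2,16] -> hit [17/2,16], descend [2, 5, 7, 11]
  N2 x:[19/2,33/2] y:[26/3,37/3] z:[21/2,31/2] -> hit [21/2,37/3], descend [3, 9]
    N3 x:[19/2,31/2] y:[29/3,37/3] z:[23/2,31/2] -> hit [23/2,37/3] leaf, test {P0(miss), P1(miss), P6(miss)}
    N9 x:[15,33/2] y:[26/3,11] z:[21/2,27/2] -> miss, prune
  N5 x:[19,26] y:[4,41/3] z:[17/2,16] -> miss, prune
  N7 x:[33/2,51/2] y:[10,50/3] z:[-9/2,8] -> miss, prune
  N11 x:[17/2,25] y:[5,32/3] z:[-4,15/2] -> miss, prune

Visited [0, 2, 3, 9, 5, 7, 11]. Tests: 7 box, 1 leaf. Nearest: miss.

== RESULT ==
7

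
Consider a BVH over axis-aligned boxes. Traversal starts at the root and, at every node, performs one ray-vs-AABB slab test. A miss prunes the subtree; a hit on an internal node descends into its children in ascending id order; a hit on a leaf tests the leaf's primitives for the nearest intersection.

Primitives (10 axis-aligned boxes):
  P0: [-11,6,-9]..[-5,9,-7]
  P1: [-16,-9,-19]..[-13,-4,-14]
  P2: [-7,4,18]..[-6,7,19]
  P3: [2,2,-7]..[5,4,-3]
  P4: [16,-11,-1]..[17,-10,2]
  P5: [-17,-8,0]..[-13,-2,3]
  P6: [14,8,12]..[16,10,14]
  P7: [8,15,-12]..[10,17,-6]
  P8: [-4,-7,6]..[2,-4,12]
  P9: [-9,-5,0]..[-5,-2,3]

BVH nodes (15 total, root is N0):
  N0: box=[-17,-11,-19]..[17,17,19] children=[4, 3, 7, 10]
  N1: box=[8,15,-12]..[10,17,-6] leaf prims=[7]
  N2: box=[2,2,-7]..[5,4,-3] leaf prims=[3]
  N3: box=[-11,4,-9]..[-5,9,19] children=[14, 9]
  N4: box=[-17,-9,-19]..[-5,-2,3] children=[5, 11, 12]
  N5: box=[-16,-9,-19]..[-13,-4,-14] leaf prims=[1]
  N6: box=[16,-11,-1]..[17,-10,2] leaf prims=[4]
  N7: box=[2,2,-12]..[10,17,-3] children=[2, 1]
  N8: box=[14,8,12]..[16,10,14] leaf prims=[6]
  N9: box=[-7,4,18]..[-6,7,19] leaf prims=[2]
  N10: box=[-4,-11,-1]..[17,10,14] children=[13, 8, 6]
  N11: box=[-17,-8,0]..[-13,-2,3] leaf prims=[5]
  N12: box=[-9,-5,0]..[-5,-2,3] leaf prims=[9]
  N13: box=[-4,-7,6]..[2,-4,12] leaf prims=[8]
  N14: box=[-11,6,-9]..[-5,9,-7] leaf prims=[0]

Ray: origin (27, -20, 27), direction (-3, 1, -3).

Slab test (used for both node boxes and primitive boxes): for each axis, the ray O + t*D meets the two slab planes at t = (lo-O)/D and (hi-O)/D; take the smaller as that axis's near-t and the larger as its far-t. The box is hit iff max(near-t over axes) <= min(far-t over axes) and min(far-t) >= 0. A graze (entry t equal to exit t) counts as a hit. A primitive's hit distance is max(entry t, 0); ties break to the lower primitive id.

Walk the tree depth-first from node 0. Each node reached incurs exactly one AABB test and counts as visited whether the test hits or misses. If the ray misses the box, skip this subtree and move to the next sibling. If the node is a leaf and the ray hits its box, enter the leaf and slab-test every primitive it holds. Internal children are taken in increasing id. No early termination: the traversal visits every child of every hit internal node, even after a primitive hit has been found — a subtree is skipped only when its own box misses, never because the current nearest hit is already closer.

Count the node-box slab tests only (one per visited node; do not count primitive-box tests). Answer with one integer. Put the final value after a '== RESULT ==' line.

Trace the traversal:
N0 x:[10/3,44/3] y:[9,37] z:[8/3,46/3] -> hit [9,44/3], descend [3, 4, 7, 10]
  N3 x:[32/3,38/3] y:[24,29] z:[8/3,12] -> miss, prune
  N4 x:[32/3,44/3] y:[11,18] z:[8,46/3] -> hit [11,44/3], descend [5, 11, 12]
    N5 x:[40/3,43/3] y:[11,16] z:[41/3,46/3] -> hit [41/3,43/3] leaf, test {P1@t=41/3}
    N11 x:[40/3,44/3] y:[12,18] z:[8,9] -> miss, prune
    N12 x:[32/3,12] y:[15,18] z:[8,9] -> miss, prune
  N7 x:[17/3,25/3] y:[22,37] z:[10,13] -> miss, prune
  N10 x:[10/3,31/3] y:[9,30] z:[13/3,28/3] -> hit [9,28/3], descend [6, 8, 13]
    N6 x:[10/3,11/3] y:[9,10] z:[25/3,28/3] -> miss, prune
    N8 x:[11/3,13/3] y:[28,30] z:[13/3,5] -> miss, prune
    N13 x:[25/3,31/3] y:[13,16] z:[5,7] -> miss, prune

Visited [0, 3, 4, 5, 11, 12, 7, 10, 6, 8, 13]. Tests: 11 box, 1 leaf. Nearest: P1.

== RESULT ==
11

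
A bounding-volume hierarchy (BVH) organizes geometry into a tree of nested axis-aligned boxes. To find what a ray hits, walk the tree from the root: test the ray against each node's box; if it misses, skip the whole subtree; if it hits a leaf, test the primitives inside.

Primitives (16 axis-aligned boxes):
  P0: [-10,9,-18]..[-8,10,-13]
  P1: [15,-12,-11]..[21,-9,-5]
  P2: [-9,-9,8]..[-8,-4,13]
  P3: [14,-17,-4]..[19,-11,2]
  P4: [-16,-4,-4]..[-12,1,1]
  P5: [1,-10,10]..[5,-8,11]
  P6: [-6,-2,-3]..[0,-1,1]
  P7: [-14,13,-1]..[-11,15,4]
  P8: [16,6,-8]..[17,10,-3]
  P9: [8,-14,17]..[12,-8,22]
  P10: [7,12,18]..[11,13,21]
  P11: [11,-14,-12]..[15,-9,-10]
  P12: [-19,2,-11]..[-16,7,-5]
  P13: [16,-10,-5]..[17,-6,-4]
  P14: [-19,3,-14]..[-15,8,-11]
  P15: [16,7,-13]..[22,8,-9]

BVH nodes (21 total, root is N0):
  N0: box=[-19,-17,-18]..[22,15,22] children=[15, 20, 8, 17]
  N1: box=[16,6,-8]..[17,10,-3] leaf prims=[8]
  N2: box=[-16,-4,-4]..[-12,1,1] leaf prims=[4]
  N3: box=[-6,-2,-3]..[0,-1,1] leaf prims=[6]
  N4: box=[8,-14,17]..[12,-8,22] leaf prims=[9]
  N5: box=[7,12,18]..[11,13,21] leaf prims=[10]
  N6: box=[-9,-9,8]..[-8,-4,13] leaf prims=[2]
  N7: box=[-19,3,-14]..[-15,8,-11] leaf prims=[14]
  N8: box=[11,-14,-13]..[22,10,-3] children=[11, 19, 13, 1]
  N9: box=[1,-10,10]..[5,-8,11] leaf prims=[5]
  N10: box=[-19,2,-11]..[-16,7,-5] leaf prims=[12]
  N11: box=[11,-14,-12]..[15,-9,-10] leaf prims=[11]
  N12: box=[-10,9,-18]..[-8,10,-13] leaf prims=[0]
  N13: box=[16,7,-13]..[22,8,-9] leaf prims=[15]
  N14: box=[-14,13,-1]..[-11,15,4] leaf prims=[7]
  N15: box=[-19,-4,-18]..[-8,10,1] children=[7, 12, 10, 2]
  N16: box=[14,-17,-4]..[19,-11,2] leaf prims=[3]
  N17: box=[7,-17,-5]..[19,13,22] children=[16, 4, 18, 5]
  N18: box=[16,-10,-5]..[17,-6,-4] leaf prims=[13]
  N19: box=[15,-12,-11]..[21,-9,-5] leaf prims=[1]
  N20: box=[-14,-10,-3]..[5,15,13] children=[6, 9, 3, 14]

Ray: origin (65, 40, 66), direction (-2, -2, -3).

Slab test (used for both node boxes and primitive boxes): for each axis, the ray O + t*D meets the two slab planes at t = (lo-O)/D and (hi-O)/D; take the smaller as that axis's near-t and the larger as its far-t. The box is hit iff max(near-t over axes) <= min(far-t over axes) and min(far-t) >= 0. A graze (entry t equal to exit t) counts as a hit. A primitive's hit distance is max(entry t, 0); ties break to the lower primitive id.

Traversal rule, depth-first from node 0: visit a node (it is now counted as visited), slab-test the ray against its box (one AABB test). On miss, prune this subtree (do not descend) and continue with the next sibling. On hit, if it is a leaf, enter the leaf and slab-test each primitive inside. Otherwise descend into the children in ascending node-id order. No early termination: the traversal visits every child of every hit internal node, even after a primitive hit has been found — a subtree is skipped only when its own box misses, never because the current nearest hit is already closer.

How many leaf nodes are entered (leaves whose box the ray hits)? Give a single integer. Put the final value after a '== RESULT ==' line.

Traverse from the root:
N0 x:[43/2,42] y:[25/2,57/2] z:[44/3,28] -> hit [43/2,28], descend [8, 15, 17, 20]
  N8 x:[43/2,27] y:[15,27] z:[23,79/3] -> hit [23,79/3], descend [1, 11, 13, 19]
    N1 x:[24,49/2] y:[15,17] z:[23,74/3] -> miss, prune
    N11 x:[25,27] y:[49/2,27] z:[76/3,26] -> hit [76/3,26] leaf, test {P11@t=76/3}
    N13 x:[43/2,49/2] y:[16,33/2] z:[25,79/3] -> miss, prune
    N19 x:[22,25] y:[49/2,26] z:[71/3,77/3] -> hit [49/2,25] leaf, test {P1@t=49/2}
  N15 x:[73/2,42] y:[15,22] z:[65/3,28] -> miss, prune
  N17 x:[23,29] y:[27/2,57/2] z:[44/3,71/3] -> hit [23,71/3], descend [4, 5, 16, 18]
    N4 x:[53/2,57/2] y:[24,27] z:[44/3,49/3] -> miss, prune
    N5 x:[27,29] y:[27/2,14] z:[15,16] -> miss, prune
    N16 x:[23,51/2] y:[51/2,57/2] z:[64/3,70/3] -> miss, prune
    N18 x:[24,49/2] y:[23,25] z:[70/3,71/3] -> miss, prune
  N20 x:[30,79/2] y:[25/2,25] z:[53/3,23] -> miss, prune

Visited [0, 8, 1, 11, 13, 19, 15, 17, 4, 5, 16, 18, 20]. Tests: 13 box, 2 leaf. Nearest: P1.

== RESULT ==
2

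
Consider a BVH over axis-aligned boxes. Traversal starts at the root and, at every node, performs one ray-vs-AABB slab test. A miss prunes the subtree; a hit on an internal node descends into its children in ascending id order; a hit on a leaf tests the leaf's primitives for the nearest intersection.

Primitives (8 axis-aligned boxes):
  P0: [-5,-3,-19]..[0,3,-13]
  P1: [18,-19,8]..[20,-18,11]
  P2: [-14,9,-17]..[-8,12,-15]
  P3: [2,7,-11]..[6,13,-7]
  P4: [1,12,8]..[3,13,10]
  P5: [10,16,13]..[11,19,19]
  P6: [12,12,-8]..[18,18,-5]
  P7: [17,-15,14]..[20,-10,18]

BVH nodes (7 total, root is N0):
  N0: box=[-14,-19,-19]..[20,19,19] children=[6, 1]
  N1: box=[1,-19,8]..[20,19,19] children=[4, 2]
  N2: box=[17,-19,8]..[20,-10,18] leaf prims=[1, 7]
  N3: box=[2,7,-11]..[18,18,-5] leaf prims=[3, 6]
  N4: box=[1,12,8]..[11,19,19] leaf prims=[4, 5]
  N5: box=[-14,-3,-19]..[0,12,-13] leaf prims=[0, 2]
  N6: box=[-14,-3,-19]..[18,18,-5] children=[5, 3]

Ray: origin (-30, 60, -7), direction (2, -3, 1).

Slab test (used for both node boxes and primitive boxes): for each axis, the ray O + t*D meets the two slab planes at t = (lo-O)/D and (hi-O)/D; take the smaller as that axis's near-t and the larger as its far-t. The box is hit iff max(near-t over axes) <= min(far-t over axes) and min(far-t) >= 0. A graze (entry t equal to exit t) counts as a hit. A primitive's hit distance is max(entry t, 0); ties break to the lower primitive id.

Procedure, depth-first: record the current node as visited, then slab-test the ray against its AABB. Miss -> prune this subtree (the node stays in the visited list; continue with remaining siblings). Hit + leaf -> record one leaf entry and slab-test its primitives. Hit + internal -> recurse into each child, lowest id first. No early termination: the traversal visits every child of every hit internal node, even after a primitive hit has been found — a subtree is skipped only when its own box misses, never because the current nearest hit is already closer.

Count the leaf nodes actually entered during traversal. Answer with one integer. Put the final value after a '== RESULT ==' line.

Trace the traversal:
N0 x:[8,25] y:[41/3,79/3] z:[-12,26] -> hit [41/3,25], descend [1, 6]
  N1 x:[31/2,25] y:[41/3,79/3] z:[15,26] -> hit [31/2,25], descend [2, 4]
    N2 x:[47/2,25] y:[70/3,79/3] z:[15,25] -> hit [47/2,25] leaf, test {P1(miss), P7@t=47/2}
    N4 x:[31/2,41/2] y:[41/3,16] z:[15,26] -> hit [31/2,16] leaf, test {P4@t=47/3, P5(miss)}
  N6 x:[8,24] y:[14,21] z:[-12,2] -> miss, prune

Visited [0, 1, 2, 4, 6]. Tests: 5 box, 2 leaf. Nearest: P4.

== RESULT ==
2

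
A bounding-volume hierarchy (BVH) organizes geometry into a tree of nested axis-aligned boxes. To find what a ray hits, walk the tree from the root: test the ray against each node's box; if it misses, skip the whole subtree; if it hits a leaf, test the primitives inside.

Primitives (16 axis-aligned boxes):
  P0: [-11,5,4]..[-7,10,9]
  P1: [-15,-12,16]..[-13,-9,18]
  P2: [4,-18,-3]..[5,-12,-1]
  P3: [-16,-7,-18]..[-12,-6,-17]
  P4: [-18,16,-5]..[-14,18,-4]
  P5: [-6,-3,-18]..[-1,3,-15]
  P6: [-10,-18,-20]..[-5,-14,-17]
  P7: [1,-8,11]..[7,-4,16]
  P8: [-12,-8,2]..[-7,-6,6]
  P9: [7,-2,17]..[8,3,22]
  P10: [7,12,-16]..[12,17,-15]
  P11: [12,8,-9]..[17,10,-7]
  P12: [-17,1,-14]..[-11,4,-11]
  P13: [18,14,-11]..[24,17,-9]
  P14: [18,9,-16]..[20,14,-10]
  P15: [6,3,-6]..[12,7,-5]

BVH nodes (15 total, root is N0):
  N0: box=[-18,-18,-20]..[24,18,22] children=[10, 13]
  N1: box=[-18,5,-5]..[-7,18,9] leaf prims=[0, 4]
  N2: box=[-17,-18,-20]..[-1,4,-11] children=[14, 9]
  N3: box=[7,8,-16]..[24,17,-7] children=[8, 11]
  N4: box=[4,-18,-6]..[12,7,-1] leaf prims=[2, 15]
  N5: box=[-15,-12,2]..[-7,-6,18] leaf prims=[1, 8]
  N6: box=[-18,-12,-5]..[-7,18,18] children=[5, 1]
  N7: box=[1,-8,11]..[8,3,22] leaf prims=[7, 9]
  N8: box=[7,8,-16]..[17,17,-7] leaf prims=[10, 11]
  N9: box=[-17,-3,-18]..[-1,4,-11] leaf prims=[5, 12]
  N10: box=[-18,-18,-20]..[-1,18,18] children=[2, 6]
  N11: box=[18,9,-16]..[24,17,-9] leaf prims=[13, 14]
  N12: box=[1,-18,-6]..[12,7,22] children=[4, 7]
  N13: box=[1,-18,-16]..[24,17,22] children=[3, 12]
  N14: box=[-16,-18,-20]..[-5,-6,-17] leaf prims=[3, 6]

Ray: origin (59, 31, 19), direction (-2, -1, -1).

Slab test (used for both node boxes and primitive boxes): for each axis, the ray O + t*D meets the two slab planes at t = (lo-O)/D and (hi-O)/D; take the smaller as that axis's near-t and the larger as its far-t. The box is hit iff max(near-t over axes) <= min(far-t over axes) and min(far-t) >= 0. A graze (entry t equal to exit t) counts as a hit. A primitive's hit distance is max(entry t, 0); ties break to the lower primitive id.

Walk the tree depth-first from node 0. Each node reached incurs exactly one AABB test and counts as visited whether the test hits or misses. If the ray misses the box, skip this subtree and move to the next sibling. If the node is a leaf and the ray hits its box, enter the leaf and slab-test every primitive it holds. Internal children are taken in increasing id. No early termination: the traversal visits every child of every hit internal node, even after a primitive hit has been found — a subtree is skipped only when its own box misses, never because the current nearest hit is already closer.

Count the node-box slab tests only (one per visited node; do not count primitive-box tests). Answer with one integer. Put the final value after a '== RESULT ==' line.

Traverse from the root:
N0 x:[35/2,77/2] y:[13,49] z:[-3,39] -> hit [35/2,77/2], descend [10, 13]
  N10 x:[30,77/2] y:[13,49] z:[1,39] -> hit [30,77/2], descend [2, 6]
    N2 x:[30,38] y:[27,49] z:[30,39] -> hit [30,38], descend [9, 14]
      N9 x:[30,38] y:[27,34] z:[30,37] -> hit [30,34] leaf, test {P5(miss), P12(miss)}
      N14 x:[32,75/2] y:[37,49] z:[36,39] -> hit [37,75/2] leaf, test {P3@t=37, P6(miss)}
    N6 x:[33,77/2] y:[13,43] z:[1,24] -> miss, prune
  N13 x:[35/2,29] y:[14,49] z:[-3,35] -> hit [35/2,29], descend [3, 12]
    N3 x:[35/2,26] y:[14,23] z:[26,35] -> miss, prune
    N12 x:[47/2,29] y:[24,49] z:[-3,25] -> hit [24,25], descend [4, 7]
      N4 x:[47/2,55/2] y:[24,49] z:[20,25] -> hit [24,25] leaf, test {P2(miss), P15@t=24}
      N7 x:[51/2,29] y:[28,39] z:[-3,8] -> miss, prune

Visited [0, 10, 2, 9, 14, 6, 13, 3, 12, 4, 7]. Tests: 11 box, 3 leaf. Nearest: P15.

== RESULT ==
11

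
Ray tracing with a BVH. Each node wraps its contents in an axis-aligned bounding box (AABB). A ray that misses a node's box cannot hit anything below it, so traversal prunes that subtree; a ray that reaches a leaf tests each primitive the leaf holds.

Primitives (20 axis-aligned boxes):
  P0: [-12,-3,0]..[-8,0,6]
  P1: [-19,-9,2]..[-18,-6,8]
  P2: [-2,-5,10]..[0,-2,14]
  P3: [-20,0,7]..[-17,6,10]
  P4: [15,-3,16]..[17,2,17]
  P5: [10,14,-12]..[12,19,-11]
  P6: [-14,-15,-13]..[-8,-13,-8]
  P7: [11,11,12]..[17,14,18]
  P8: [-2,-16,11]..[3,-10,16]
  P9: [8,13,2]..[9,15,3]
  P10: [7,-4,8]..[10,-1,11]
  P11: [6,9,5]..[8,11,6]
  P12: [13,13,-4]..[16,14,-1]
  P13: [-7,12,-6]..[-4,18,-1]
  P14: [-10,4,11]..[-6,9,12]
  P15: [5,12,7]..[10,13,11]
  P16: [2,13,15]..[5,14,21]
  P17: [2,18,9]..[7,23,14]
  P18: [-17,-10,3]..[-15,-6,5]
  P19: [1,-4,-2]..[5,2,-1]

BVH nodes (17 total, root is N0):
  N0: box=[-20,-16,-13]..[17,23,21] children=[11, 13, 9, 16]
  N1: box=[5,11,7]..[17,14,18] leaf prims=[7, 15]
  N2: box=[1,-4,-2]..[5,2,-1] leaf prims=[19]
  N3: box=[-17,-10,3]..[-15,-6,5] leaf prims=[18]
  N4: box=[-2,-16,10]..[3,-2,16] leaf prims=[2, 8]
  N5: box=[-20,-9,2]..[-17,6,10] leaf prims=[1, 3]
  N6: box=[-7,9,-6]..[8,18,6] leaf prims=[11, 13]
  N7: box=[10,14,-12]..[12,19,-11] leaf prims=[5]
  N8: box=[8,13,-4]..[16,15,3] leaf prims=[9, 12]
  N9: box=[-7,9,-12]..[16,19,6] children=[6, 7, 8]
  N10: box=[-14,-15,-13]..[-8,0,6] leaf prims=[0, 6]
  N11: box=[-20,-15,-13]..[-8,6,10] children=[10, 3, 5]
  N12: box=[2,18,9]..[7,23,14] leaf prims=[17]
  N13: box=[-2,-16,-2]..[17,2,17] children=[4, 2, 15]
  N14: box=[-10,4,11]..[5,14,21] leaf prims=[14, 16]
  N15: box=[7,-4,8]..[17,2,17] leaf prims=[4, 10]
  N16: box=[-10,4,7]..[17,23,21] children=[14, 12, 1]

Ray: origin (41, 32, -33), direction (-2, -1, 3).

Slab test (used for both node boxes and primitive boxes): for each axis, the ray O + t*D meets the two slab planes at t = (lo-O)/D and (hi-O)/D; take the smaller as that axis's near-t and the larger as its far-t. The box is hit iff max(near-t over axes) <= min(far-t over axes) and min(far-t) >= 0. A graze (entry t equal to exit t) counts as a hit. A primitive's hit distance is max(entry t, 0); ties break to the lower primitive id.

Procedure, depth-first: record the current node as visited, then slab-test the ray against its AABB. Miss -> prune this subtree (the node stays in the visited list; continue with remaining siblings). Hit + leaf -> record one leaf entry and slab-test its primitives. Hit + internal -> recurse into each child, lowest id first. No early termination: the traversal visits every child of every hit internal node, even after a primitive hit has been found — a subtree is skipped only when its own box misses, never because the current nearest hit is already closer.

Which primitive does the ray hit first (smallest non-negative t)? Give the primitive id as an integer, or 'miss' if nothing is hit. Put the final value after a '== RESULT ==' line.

Traverse from the root:
N0 x:[12,61/2] y:[9,48] z:[20/3,18] -> hit [12,18], descend [9, 11, 13, 16]
  N9 x:[25/2,24] y:[13,23] z:[7,13] -> hit [13,13], descend [6, 7, 8]
    N6 x:[33/2,24] y:[14,23] z:[9,13] -> miss, prune
    N7 x:[29/2,31/2] y:[13,18] z:[7,22/3] -> miss, prune
    N8 x:[25/2,33/2] y:[17,19] z:[29/3,12] -> miss, prune
  N11 x:[49/2,61/2] y:[26,47] z:[20/3,43/3] -> miss, prune
  N13 x:[12,43/2] y:[30,48] z:[31/3,50/3] -> miss, prune
  N16 x:[12,51/2] y:[9,28] z:[40/3,18] -> hit [40/3,18], descend [1, 12, 14]
    N1 x:[12,18] y:[18,21] z:[40/3,17] -> miss, prune
    N12 x:[17,39/2] y:[9,14] z:[14,47/3] -> miss, prune
    N14 x:[18,51/2] y:[18,28] z:[44/3,18] -> hit [18,18] leaf, test {P14(miss), P16@t=18}

11 AABB tests over nodes [0, 9, 6, 7, 8, 11, 13, 16, 1, 12, 14]; 1 leaf entered; closest P16.

== RESULT ==
16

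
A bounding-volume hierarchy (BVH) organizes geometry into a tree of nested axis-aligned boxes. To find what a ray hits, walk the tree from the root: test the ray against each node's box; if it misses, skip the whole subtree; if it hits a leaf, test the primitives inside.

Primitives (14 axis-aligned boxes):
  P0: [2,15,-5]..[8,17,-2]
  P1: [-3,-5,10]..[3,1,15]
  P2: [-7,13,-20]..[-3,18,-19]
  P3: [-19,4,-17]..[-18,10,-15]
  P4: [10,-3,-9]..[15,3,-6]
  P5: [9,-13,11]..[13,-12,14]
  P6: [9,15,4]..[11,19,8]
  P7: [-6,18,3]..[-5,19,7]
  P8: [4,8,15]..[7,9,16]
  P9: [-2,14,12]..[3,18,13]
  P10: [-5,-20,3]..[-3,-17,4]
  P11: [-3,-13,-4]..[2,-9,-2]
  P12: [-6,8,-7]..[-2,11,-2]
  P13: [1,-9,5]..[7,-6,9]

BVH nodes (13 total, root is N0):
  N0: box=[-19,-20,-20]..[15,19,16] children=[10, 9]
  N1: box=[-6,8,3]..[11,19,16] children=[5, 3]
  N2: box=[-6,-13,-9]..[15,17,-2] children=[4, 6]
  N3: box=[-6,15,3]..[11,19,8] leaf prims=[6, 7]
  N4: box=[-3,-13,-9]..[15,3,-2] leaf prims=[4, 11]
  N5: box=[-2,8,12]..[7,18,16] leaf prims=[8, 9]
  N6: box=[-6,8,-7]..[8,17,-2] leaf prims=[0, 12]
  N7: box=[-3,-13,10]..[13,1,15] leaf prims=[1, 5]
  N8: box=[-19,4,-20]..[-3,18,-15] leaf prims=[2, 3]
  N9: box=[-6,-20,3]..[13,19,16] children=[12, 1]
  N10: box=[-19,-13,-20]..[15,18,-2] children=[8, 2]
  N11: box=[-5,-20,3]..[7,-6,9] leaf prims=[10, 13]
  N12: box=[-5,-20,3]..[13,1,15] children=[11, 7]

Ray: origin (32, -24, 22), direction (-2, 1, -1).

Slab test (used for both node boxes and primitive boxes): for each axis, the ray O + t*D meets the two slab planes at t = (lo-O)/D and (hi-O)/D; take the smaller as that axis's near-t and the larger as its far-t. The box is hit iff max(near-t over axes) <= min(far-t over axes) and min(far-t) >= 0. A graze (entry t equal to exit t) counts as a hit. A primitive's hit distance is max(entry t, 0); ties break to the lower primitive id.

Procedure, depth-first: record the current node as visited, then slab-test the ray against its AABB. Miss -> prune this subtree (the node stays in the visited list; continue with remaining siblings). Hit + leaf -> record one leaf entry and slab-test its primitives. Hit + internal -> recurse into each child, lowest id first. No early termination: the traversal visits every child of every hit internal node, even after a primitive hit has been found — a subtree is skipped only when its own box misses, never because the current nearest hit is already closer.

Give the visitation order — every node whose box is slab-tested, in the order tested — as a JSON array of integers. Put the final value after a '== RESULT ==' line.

Walk:
N0 x:[17/2,51/2] y:[4,43] z:[6,42] -> hit [17/2,51/2], descend [9, 10]
  N9 x:[19/2,19] y:[4,43] z:[6,19] -> hit [19/2,19], descend [1, 12]
    N1 x:[21/2,19] y:[32,43] z:[6,19] -> miss, prune
    N12 x:[19/2,37/2] y:[4,25] z:[7,19] -> hit [19/2,37/2], descend [7, 11]
      N7 x:[19/2,35/2] y:[11,25] z:[7,12] -> hit [11,12] leaf, test {P1(miss), P5@t=11}
      N11 x:[25/2,37/2] y:[4,18] z:[13,19] -> hit [13,18] leaf, test {P10(miss), P13@t=15}
  N10 x:[17/2,51/2] y:[11,42] z:[24,42] -> hit [24,51/2], descend [2, 8]
    N2 x:[17/2,19] y:[11,41] z:[24,31] -> miss, prune
    N8 x:[35/2,51/2] y:[28,42] z:[37,42] -> miss, prune

9 AABB tests over nodes [0, 9, 1, 12, 7, 11, 10, 2, 8]; 2 leaves entered; closest P5.

== RESULT ==
[0, 9, 1, 12, 7, 11, 10, 2, 8]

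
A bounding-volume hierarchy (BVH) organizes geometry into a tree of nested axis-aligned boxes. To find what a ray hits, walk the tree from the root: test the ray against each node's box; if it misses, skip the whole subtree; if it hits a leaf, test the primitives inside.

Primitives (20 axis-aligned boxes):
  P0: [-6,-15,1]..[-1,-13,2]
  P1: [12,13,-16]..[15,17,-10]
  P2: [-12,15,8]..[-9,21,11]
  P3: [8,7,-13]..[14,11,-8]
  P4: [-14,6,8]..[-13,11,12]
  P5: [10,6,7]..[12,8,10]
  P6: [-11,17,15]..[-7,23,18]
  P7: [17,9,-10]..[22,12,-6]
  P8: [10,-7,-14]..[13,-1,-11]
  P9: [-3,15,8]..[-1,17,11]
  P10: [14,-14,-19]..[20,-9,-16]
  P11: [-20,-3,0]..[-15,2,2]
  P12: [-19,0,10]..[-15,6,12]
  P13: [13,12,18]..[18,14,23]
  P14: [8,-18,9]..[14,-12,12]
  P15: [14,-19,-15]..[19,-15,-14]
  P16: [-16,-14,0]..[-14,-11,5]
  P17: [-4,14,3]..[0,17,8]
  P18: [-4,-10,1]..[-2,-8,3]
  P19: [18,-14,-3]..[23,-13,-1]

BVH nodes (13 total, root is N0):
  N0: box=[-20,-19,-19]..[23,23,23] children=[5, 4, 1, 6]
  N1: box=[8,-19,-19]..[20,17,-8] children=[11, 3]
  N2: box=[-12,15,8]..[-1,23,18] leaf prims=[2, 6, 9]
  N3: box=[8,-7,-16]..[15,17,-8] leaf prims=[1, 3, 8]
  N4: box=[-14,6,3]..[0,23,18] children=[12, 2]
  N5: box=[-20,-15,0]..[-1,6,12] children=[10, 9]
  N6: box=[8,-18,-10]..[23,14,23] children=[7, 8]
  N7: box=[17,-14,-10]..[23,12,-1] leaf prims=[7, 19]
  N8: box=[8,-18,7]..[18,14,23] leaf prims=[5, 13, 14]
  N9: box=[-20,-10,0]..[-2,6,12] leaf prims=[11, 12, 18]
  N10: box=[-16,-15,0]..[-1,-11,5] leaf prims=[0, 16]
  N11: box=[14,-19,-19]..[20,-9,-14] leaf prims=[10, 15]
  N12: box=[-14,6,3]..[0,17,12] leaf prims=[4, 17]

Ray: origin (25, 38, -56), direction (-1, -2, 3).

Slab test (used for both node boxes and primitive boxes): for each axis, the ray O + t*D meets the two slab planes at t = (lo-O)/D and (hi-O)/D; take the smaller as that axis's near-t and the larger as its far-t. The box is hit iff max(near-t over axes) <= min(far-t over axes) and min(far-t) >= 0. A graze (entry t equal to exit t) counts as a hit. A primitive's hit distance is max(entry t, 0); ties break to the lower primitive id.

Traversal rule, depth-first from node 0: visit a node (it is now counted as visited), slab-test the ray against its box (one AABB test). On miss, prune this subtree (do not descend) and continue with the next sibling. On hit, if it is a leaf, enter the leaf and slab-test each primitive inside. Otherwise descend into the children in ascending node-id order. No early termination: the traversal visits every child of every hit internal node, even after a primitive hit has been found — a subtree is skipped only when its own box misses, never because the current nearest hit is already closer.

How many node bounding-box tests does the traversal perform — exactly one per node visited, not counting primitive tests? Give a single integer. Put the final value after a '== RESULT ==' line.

Trace the traversal:
N0 x:[2,45] y:[15/2,57/2] z:[37/3,79/3] -> hit [37/3,79/3], descend [1, 4, 5, 6]
  N1 x:[5,17] y:[21/2,57/2] z:[37/3,16] -> hit [37/3,16], descend [3, 11]
    N3 x:[10,17] y:[21/2,45/2] z:[40/3,16] -> hit [40/3,16] leaf, test {P1(miss), P3@t=43/3, P8(miss)}
    N11 x:[5,11] y:[47/2,57/2] z:[37/3,14] -> miss, prune
  N4 x:[25,39] y:[15/2,16] z:[59/3,74/3] -> miss, prune
  N5 x:[26,45] y:[16,53/2] z:[56/3,68/3] -> miss, prune
  N6 x:[2,17] y:[12,28] z:[46/3,79/3] -> hit [46/3,17], descend [7, 8]
    N7 x:[2,8] y:[13,26] z:[46/3,55/3] -> miss, prune
    N8 x:[7,17] y:[12,28] z:[21,79/3] -> miss, prune

Summary -> nodes [0, 1, 3, 11, 4, 5, 6, 7, 8]; box-tests=9; leaf-entries=1; first=P3

== RESULT ==
9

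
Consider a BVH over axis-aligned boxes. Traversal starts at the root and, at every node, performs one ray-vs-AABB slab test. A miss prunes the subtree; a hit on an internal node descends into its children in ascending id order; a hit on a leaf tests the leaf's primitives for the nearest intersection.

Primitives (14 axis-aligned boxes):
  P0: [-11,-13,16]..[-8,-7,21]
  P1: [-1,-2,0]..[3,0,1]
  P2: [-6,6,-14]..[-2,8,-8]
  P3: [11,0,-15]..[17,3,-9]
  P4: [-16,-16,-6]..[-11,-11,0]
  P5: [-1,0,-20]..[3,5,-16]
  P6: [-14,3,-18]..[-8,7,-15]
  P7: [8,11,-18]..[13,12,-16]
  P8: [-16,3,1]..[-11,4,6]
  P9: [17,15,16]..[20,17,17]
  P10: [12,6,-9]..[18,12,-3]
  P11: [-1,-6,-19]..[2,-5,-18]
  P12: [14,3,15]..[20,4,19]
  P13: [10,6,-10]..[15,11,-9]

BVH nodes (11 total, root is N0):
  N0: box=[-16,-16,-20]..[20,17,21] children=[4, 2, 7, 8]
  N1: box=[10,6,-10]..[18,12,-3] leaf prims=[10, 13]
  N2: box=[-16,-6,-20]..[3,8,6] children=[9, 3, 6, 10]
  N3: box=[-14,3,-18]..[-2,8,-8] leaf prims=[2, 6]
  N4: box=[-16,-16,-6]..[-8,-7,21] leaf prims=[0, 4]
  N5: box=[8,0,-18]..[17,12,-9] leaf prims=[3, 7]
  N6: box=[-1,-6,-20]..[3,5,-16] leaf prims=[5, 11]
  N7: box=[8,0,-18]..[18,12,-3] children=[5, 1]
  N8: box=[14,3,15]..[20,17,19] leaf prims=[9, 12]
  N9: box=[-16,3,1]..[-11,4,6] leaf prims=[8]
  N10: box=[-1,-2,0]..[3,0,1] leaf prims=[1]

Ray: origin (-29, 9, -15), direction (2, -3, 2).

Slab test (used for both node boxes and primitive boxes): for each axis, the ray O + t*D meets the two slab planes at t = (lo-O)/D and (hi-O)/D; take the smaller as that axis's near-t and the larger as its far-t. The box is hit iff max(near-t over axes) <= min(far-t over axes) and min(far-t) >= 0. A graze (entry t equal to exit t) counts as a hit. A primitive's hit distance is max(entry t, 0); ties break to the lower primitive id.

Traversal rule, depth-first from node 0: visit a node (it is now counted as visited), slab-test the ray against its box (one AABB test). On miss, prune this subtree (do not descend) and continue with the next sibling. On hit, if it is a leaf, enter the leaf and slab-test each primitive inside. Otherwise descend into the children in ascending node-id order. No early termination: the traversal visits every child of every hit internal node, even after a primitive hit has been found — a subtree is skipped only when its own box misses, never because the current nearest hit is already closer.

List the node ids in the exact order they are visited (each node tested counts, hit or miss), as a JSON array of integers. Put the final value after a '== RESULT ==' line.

Walk:
N0 x:[13/2,49/2] y:[-8/3,25/3] z:[-5/2,18] -> hit [13/2,25/3], descend [2, 4, 7, 8]
  N2 x:[13/2,16] y:[1/3,5] z:[-5/2,21/2] -> miss, prune
  N4 x:[13/2,21/2] y:[16/3,25/3] z:[9/2,18] -> hit [13/2,25/3] leaf, test {P0(miss), P4@t=20/3}
  N7 x:[37/2,47/2] y:[-1,3] z:[-3/2,6] -> miss, prune
  N8 x:[43/2,49/2] y:[-8/3,2] z:[15,17] -> miss, prune

Visited [0, 2, 4, 7, 8]. Tests: 5 box, 1 leaf. Nearest: P4.

== RESULT ==
[0, 2, 4, 7, 8]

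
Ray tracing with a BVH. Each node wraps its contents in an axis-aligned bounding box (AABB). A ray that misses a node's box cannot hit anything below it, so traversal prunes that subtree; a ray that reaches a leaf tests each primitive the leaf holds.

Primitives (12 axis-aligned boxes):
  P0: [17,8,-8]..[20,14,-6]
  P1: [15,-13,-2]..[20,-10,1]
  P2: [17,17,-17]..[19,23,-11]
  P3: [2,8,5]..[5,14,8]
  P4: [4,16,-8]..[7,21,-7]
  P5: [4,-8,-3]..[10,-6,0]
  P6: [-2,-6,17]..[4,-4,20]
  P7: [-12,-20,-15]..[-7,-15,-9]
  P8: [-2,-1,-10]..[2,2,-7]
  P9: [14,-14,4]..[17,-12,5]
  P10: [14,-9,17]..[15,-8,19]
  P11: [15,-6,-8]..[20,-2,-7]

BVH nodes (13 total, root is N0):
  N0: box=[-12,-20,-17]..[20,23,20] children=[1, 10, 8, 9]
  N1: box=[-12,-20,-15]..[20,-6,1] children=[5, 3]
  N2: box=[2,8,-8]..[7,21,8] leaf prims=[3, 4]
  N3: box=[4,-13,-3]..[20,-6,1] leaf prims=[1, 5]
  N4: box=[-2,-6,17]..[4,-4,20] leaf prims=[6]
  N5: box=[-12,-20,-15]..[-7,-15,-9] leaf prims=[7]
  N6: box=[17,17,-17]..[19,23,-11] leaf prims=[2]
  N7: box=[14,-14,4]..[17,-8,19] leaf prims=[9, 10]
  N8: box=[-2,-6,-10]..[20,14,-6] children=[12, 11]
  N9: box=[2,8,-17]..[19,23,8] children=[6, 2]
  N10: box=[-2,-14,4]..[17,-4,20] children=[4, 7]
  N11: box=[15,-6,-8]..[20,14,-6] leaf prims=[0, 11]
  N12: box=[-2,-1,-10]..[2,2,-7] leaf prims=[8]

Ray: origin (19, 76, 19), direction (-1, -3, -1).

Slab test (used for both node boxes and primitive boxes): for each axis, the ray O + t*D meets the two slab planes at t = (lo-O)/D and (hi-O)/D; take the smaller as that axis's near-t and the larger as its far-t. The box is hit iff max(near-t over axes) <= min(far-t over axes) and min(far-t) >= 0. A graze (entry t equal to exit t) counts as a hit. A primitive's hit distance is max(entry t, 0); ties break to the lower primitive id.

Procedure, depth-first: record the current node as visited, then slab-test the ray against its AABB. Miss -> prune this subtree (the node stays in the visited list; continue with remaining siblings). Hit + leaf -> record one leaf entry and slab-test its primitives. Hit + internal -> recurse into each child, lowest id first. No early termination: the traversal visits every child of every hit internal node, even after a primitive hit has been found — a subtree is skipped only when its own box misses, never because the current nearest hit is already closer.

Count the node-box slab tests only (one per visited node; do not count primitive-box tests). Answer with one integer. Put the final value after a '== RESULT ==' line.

Walk:
N0 x:[-1,31] y:[53/3,32] z:[-1,36] -> hit [53/3,31], descend [1, 8, 9, 10]
  N1 x:[-1,31] y:[82/3,32] z:[18,34] -> hit [82/3,31], descend [3, 5]
    N3 x:[-1,15] y:[82/3,89/3] z:[18,22] -> miss, prune
    N5 x:[26,31] y:[91/3,32] z:[28,34] -> hit [91/3,31] leaf, test {P7@t=91/3}
  N8 x:[-1,21] y:[62/3,82/3] z:[25,29] -> miss, prune
  N9 x:[0,17] y:[53/3,68/3] z:[11,36] -> miss, prune
  N10 x:[2,21] y:[80/3,30] z:[-1,15] -> miss, prune

order=[0, 1, 3, 5, 8, 9, 10]  |boxes|=7  |leaves|=1  hit=P7

== RESULT ==
7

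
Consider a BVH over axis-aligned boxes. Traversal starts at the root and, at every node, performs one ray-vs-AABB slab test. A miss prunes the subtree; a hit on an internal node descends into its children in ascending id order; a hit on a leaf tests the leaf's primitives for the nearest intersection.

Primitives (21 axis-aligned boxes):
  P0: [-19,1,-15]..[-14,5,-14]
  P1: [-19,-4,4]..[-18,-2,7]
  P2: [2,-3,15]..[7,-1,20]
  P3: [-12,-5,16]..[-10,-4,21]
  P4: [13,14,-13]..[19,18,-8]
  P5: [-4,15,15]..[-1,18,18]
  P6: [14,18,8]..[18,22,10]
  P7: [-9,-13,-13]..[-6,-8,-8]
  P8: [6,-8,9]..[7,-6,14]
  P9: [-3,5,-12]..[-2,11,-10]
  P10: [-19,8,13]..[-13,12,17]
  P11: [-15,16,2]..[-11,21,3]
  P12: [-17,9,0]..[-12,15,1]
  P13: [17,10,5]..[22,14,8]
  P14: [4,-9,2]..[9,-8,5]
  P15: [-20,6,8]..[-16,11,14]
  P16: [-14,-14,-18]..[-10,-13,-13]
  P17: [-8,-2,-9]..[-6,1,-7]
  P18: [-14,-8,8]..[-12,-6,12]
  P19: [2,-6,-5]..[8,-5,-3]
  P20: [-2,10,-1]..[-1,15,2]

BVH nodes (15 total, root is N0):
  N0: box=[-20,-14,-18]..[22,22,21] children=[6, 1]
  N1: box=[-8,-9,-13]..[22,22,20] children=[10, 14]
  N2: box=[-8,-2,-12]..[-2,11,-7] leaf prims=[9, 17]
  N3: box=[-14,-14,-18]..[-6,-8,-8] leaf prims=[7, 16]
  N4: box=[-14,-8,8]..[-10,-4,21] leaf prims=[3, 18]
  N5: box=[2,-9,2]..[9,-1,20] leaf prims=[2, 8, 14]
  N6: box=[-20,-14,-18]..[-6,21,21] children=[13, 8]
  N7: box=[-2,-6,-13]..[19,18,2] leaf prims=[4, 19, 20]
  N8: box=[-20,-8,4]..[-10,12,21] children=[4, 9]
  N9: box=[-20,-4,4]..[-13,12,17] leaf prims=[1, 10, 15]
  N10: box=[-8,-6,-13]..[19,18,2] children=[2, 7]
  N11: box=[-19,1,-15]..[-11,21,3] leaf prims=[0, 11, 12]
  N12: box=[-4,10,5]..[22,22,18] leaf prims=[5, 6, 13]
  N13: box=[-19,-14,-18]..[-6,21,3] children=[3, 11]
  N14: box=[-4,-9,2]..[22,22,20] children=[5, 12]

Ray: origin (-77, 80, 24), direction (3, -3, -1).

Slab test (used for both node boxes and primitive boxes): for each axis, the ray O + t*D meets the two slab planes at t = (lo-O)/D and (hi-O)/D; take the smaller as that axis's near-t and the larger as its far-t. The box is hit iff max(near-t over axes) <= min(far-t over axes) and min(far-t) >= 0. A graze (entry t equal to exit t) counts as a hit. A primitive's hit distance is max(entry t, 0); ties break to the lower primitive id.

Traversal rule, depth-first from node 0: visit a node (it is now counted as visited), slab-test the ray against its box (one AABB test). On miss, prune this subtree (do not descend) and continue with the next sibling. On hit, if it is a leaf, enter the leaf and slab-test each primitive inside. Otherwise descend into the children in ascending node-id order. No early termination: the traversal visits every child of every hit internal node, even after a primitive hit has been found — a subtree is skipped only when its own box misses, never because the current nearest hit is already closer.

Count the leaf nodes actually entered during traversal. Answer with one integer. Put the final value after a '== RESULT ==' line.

Traverse from the root:
N0 x:[19,33] y:[58/3,94/3] z:[3,42] -> hit [58/3,94/3], descend [1, 6]
  N1 x:[23,33] y:[58/3,89/3] z:[4,37] -> hit [23,89/3], descend [10, 14]
    N10 x:[23,32] y:[62/3,86/3] z:[22,37] -> hit [23,86/3], descend [2, 7]
      N2 x:[23,25] y:[23,82/3] z:[31,36] -> miss, prune
      N7 x:[25,32] y:[62/3,86/3] z:[22,37] -> hit [25,86/3] leaf, test {P4(miss), P19@t=85/3, P20(miss)}
    N14 x:[73/3,33] y:[58/3,89/3] z:[4,22] -> miss, prune
  N6 x:[19,71/3] y:[59/3,94/3] z:[3,42] -> hit [59/3,71/3], descend [8, 13]
    N8 x:[19,67/3] y:[68/3,88/3] z:[3,20] -> miss, prune
    N13 x:[58/3,71/3] y:[59/3,94/3] z:[21,42] -> hit [21,71/3], descend [3, 11]
      N3 x:[21,71/3] y:[88/3,94/3] z:[32,42] -> miss, prune
      N11 x:[58/3,22] y:[59/3,79/3] z:[21,39] -> hit [21,22] leaf, test {P0(miss), P11@t=21, P12(miss)}

Visited [0, 1, 10, 2, 7, 14, 6, 8, 13, 3, 11]. Tests: 11 box, 2 leaf. Nearest: P11.

== RESULT ==
2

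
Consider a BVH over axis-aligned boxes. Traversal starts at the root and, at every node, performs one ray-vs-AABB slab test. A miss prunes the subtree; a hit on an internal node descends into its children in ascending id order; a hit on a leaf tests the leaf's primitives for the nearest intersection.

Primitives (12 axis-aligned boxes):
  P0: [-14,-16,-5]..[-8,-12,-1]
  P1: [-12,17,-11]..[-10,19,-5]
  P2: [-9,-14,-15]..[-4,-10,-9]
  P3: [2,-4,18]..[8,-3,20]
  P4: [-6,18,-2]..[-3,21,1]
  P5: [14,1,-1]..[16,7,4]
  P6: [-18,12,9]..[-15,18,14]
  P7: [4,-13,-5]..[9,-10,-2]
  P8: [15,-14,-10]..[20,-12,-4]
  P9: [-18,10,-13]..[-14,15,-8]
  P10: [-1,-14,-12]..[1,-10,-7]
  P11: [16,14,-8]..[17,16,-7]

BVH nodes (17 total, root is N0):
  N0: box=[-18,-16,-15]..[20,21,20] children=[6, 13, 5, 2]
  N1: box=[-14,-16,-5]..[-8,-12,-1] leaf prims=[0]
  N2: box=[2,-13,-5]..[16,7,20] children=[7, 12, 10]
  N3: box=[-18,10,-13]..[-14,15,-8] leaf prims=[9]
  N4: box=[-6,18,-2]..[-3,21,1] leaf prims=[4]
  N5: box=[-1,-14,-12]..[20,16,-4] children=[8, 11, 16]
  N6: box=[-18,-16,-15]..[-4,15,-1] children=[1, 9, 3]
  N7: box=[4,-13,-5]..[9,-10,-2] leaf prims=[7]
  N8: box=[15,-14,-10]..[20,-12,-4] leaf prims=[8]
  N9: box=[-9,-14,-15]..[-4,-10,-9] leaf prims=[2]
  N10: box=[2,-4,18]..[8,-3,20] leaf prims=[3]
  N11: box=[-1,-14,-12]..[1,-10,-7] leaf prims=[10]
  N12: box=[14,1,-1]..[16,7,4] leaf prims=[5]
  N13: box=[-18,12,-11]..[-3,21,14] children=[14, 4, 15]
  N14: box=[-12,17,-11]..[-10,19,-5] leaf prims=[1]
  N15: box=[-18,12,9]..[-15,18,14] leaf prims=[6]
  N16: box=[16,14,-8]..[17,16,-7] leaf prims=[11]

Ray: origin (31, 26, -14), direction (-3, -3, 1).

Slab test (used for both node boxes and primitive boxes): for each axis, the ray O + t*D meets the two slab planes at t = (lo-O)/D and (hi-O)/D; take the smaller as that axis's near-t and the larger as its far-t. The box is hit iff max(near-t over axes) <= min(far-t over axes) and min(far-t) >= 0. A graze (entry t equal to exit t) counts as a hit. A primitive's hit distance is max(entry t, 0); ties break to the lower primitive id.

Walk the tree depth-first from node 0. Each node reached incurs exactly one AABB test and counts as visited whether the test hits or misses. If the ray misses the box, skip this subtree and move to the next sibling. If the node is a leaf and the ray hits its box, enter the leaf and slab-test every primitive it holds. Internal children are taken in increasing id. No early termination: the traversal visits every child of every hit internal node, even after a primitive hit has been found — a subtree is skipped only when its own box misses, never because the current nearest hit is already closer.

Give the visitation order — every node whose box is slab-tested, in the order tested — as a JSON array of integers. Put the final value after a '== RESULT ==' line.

Walk:
N0 x:[11/3,49/3] y:[5/3,14] z:[-1,34] -> hit [11/3,14], descend [2, 5, 6, 13]
  N2 x:[5,29/3] y:[19/3,13] z:[9,34] -> hit [9,29/3], descend [7, 10, 12]
    N7 x:[22/3,9] y:[12,13] z:[9,12] -> miss, prune
    N10 x:[23/3,29/3] y:[29/3,10] z:[32,34] -> miss, prune
    N12 x:[5,17/3] y:[19/3,25/3] z:[13,18] -> miss, prune
  N5 x:[11/3,32/3] y:[10/3,40/3] z:[2,10] -> hit [11/3,10], descend [8, 11, 16]
    N8 x:[11/3,16/3] y:[38/3,40/3] z:[4,10] -> miss, prune
    N11 x:[10,32/3] y:[12,40/3] z:[2,7] -> miss, prune
    N16 x:[14/3,5] y:[10/3,4] z:[6,7] -> miss, prune
  N6 x:[35/3,49/3] y:[11/3,14] z:[-1,13] -> hit [35/3,13], descend [1, 3, 9]
    N1 x:[13,15] y:[38/3,14] z:[9,13] -> hit [13,13] leaf, test {P0@t=13}
    N3 x:[15,49/3] y:[11/3,16/3] z:[1,6] -> miss, prune
    N9 x:[35/3,40/3] y:[12,40/3] z:[-1,5] -> miss, prune
  N13 x:[34/3,49/3] y:[5/3,14/3] z:[3,28] -> miss, prune

14 AABB tests over nodes [0, 2, 7, 10, 12, 5, 8, 11, 16, 6, 1, 3, 9, 13]; 1 leaf entered; closest P0.

== RESULT ==
[0, 2, 7, 10, 12, 5, 8, 11, 16, 6, 1, 3, 9, 13]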